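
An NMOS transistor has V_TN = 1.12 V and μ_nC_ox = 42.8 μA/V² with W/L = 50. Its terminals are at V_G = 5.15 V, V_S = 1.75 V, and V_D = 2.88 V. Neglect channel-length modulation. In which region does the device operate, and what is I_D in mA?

Triode; I_D = 4.15 mA

V_GS = V_G − V_S = 5.15 − 1.75 = 3.4 V; V_DS = V_D − V_S = 2.88 − 1.75 = 1.13 V.
k_n = μ_nC_ox · (W/L) = 2.14 mA/V².
V_ov = V_GS − V_TN = 3.4 − 1.12 = 2.28 V.
Since V_DS = 1.13 V < V_ov = 2.28 V, the device is in the triode region.
I_D = k_n [V_ov · V_DS − ½ V_DS²] = 2.14 × [2.28 × 1.13 − 0.5 × 1.13²] = 4.15 mA.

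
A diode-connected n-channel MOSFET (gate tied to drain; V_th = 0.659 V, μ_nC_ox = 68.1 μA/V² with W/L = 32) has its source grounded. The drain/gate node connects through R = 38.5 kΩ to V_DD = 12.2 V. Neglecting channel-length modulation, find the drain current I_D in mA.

With gate tied to drain, V_GS = V_DS ≥ V_GS − V_th, so the device is in saturation.
k_n = μ_nC_ox · (W/L) = 2.179 mA/V².
KCL at the drain: ½ k_n (V_GS − V_th)² = (V_DD − V_GS)/R.
Let x = V_GS − 0.659. Then 41.9 x² + x − 11.54 = 0, giving x = 0.513 V (positive root), so V_GS = 1.17 V.
I_D = (V_DD − V_GS)/R = (12.2 − 1.17) / 38.5 = 0.286 mA.

I_D = 0.286 mA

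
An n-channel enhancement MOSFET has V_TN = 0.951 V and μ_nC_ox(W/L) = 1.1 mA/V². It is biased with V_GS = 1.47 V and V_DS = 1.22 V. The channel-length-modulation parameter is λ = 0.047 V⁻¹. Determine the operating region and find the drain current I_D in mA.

V_ov = V_GS − V_TN = 1.47 − 0.951 = 0.519 V.
Since V_DS = 1.22 V ≥ V_ov = 0.519 V, the device is in saturation.
I_D = ½ k_n V_ov² (1 + λ V_DS) = 0.5 × 1.1 × 0.519² × (1 + 0.047 × 1.22) = 0.157 mA.

Saturation; I_D = 0.157 mA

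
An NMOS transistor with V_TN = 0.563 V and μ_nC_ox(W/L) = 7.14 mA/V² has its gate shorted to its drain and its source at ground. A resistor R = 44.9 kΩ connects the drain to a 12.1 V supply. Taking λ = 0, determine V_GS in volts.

With gate tied to drain, V_GS = V_DS ≥ V_GS − V_TN, so the device is in saturation.
KCL at the drain: ½ k_n (V_GS − V_TN)² = (V_DD − V_GS)/R.
Let x = V_GS − 0.563. Then 160 x² + x − 11.54 = 0, giving x = 0.265 V (positive root), so V_GS = 0.828 V.
I_D = (V_DD − V_GS)/R = (12.1 − 0.828) / 44.9 = 0.251 mA.

V_GS = 0.828 V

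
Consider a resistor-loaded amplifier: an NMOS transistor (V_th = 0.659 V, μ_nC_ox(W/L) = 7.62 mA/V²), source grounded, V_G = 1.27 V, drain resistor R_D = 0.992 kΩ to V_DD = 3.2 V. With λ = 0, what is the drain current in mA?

I_D = 1.42 mA

V_GS = V_G = 1.27 V, so V_ov = 1.27 − 0.659 = 0.611 V.
Assume saturation: I_D = ½ k_n V_ov² = 0.5 × 7.62 × 0.611² = 1.42 mA, giving V_DS = V_DD − I_D R_D = 3.2 − 1.42 × 0.992 = 1.79 V.
V_DS = 1.79 V ≥ V_ov = 0.611 V, confirming saturation.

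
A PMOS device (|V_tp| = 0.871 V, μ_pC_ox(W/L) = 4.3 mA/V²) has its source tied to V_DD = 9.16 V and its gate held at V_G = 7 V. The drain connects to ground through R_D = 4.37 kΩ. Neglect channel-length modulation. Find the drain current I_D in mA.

V_SG = V_DD − V_G = 9.16 − 7 = 2.16 V, so V_ov = 2.16 − 0.871 = 1.29 V.
Assume saturation: I_D = ½ k_p V_ov² = 0.5 × 4.3 × 1.29² = 3.57 mA, giving V_SD = V_DD − I_D R_D = 9.16 − 3.57 × 4.37 = -6.45 V.
But -6.45 V < V_ov = 1.29 V, so the device is actually in triode.
In triode I_D = k_p[V_ov V_SD − ½ V_SD²] and I_D = (V_DD − V_SD)/R_D. Equating: 9.4 V_SD² − 25.22 V_SD + 9.16 = 0, giving V_SD = 0.433 V (the root below V_ov).
I_D = (9.16 − 0.433) / 4.37 = 2 mA.

I_D = 2.00 mA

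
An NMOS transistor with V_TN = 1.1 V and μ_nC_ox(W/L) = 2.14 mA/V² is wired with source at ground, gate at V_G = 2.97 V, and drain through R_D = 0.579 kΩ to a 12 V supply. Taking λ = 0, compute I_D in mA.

I_D = 3.74 mA

V_GS = V_G = 2.97 V, so V_ov = 2.97 − 1.1 = 1.87 V.
Assume saturation: I_D = ½ k_n V_ov² = 0.5 × 2.14 × 1.87² = 3.74 mA, giving V_DS = V_DD − I_D R_D = 12 − 3.74 × 0.579 = 9.83 V.
V_DS = 9.83 V ≥ V_ov = 1.87 V, confirming saturation.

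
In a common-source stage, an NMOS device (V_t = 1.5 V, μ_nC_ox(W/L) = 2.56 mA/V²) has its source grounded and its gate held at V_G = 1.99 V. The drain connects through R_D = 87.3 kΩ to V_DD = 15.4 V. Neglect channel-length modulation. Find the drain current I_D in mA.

I_D = 0.174 mA

V_GS = V_G = 1.99 V, so V_ov = 1.99 − 1.5 = 0.49 V.
Assume saturation: I_D = ½ k_n V_ov² = 0.5 × 2.56 × 0.49² = 0.307 mA, giving V_DS = V_DD − I_D R_D = 15.4 − 0.307 × 87.3 = -11.4 V.
But -11.4 V < V_ov = 0.49 V, so the device is actually in triode.
In triode I_D = k_n[V_ov V_DS − ½ V_DS²] and I_D = (V_DD − V_DS)/R_D. Equating: 112 V_DS² − 110.5 V_DS + 15.4 = 0, giving V_DS = 0.168 V (the root below V_ov).
I_D = (15.4 − 0.168) / 87.3 = 0.174 mA.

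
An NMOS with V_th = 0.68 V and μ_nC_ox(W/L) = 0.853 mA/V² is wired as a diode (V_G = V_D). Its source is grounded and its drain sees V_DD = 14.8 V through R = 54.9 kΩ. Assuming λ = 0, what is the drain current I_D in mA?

I_D = 0.243 mA

With gate tied to drain, V_GS = V_DS ≥ V_GS − V_th, so the device is in saturation.
KCL at the drain: ½ k_n (V_GS − V_th)² = (V_DD − V_GS)/R.
Let x = V_GS − 0.68. Then 23.4 x² + x − 14.12 = 0, giving x = 0.755 V (positive root), so V_GS = 1.44 V.
I_D = (V_DD − V_GS)/R = (14.8 − 1.44) / 54.9 = 0.243 mA.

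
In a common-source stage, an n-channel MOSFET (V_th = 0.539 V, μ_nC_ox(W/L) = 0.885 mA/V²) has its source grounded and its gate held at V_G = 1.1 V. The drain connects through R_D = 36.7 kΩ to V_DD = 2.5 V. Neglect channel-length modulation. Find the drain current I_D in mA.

V_GS = V_G = 1.1 V, so V_ov = 1.1 − 0.539 = 0.561 V.
Assume saturation: I_D = ½ k_n V_ov² = 0.5 × 0.885 × 0.561² = 0.139 mA, giving V_DS = V_DD − I_D R_D = 2.5 − 0.139 × 36.7 = -2.61 V.
But -2.61 V < V_ov = 0.561 V, so the device is actually in triode.
In triode I_D = k_n[V_ov V_DS − ½ V_DS²] and I_D = (V_DD − V_DS)/R_D. Equating: 16.2 V_DS² − 19.22 V_DS + 2.5 = 0, giving V_DS = 0.149 V (the root below V_ov).
I_D = (2.5 − 0.149) / 36.7 = 0.0641 mA.

I_D = 0.0641 mA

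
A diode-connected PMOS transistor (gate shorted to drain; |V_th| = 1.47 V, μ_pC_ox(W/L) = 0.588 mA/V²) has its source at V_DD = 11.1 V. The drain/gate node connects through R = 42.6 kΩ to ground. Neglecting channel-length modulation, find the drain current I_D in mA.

I_D = 0.206 mA

With gate tied to drain, V_SG = V_SD ≥ V_SG − |V_th|, so the device is in saturation.
KCL at the drain: ½ k_p (V_SG − |V_th|)² = (V_DD − V_SG)/R.
Let x = V_SG − 1.47. Then 12.5 x² + x − 9.63 = 0, giving x = 0.838 V (positive root), so V_SG = 2.31 V.
I_D = (V_DD − V_SG)/R = (11.1 − 2.31) / 42.6 = 0.206 mA.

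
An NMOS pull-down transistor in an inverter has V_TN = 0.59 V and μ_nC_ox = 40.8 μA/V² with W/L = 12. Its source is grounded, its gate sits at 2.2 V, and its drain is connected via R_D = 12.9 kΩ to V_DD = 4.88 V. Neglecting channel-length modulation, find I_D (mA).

I_D = 0.339 mA

V_GS = V_G = 2.2 V, so V_ov = 2.2 − 0.59 = 1.61 V.
k_n = μ_nC_ox · (W/L) = 0.4896 mA/V².
Assume saturation: I_D = ½ k_n V_ov² = 0.5 × 0.4896 × 1.61² = 0.635 mA, giving V_DS = V_DD − I_D R_D = 4.88 − 0.635 × 12.9 = -3.31 V.
But -3.31 V < V_ov = 1.61 V, so the device is actually in triode.
In triode I_D = k_n[V_ov V_DS − ½ V_DS²] and I_D = (V_DD − V_DS)/R_D. Equating: 3.16 V_DS² − 11.17 V_DS + 4.88 = 0, giving V_DS = 0.511 V (the root below V_ov).
I_D = (4.88 − 0.511) / 12.9 = 0.339 mA.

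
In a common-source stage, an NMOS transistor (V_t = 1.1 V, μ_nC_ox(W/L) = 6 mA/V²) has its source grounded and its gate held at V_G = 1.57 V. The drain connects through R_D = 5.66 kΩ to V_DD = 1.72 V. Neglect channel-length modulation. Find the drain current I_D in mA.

V_GS = V_G = 1.57 V, so V_ov = 1.57 − 1.1 = 0.47 V.
Assume saturation: I_D = ½ k_n V_ov² = 0.5 × 6 × 0.47² = 0.663 mA, giving V_DS = V_DD − I_D R_D = 1.72 − 0.663 × 5.66 = -2.03 V.
But -2.03 V < V_ov = 0.47 V, so the device is actually in triode.
In triode I_D = k_n[V_ov V_DS − ½ V_DS²] and I_D = (V_DD − V_DS)/R_D. Equating: 17 V_DS² − 16.96 V_DS + 1.72 = 0, giving V_DS = 0.115 V (the root below V_ov).
I_D = (1.72 − 0.115) / 5.66 = 0.284 mA.

I_D = 0.284 mA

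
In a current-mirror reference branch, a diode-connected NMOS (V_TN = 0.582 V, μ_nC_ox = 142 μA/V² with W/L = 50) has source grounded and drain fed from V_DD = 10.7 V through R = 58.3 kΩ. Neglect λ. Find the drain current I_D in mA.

With gate tied to drain, V_GS = V_DS ≥ V_GS − V_TN, so the device is in saturation.
k_n = μ_nC_ox · (W/L) = 7.1 mA/V².
KCL at the drain: ½ k_n (V_GS − V_TN)² = (V_DD − V_GS)/R.
Let x = V_GS − 0.582. Then 207 x² + x − 10.12 = 0, giving x = 0.219 V (positive root), so V_GS = 0.801 V.
I_D = (V_DD − V_GS)/R = (10.7 − 0.801) / 58.3 = 0.17 mA.

I_D = 0.170 mA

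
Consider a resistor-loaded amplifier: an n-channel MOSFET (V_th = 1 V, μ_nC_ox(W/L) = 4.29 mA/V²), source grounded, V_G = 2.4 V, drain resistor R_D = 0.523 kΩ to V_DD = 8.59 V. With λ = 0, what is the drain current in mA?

I_D = 4.20 mA

V_GS = V_G = 2.4 V, so V_ov = 2.4 − 1 = 1.4 V.
Assume saturation: I_D = ½ k_n V_ov² = 0.5 × 4.29 × 1.4² = 4.2 mA, giving V_DS = V_DD − I_D R_D = 8.59 − 4.2 × 0.523 = 6.39 V.
V_DS = 6.39 V ≥ V_ov = 1.4 V, confirming saturation.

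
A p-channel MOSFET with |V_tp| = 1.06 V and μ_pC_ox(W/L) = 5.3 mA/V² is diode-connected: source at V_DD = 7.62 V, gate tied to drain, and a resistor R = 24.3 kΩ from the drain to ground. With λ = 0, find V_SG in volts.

With gate tied to drain, V_SG = V_SD ≥ V_SG − |V_tp|, so the device is in saturation.
KCL at the drain: ½ k_p (V_SG − |V_tp|)² = (V_DD − V_SG)/R.
Let x = V_SG − 1.06. Then 64.4 x² + x − 6.56 = 0, giving x = 0.312 V (positive root), so V_SG = 1.37 V.
I_D = (V_DD − V_SG)/R = (7.62 − 1.37) / 24.3 = 0.257 mA.

V_SG = 1.37 V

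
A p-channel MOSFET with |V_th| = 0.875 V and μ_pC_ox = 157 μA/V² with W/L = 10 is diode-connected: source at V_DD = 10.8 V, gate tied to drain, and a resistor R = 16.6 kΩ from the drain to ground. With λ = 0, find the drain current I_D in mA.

With gate tied to drain, V_SG = V_SD ≥ V_SG − |V_th|, so the device is in saturation.
k_p = μ_pC_ox · (W/L) = 1.57 mA/V².
KCL at the drain: ½ k_p (V_SG − |V_th|)² = (V_DD − V_SG)/R.
Let x = V_SG − 0.875. Then 13 x² + x − 9.925 = 0, giving x = 0.835 V (positive root), so V_SG = 1.71 V.
I_D = (V_DD − V_SG)/R = (10.8 − 1.71) / 16.6 = 0.548 mA.

I_D = 0.548 mA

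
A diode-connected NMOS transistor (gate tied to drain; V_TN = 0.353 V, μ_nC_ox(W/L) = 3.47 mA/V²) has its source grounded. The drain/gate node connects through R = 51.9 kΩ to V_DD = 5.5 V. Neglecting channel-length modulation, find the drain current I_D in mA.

With gate tied to drain, V_GS = V_DS ≥ V_GS − V_TN, so the device is in saturation.
KCL at the drain: ½ k_n (V_GS − V_TN)² = (V_DD − V_GS)/R.
Let x = V_GS − 0.353. Then 90 x² + x − 5.147 = 0, giving x = 0.234 V (positive root), so V_GS = 0.587 V.
I_D = (V_DD − V_GS)/R = (5.5 − 0.587) / 51.9 = 0.0947 mA.

I_D = 0.0947 mA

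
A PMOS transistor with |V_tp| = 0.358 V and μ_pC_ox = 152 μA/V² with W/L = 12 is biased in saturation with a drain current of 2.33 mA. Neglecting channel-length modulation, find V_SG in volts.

V_SG = 1.96 V

k_p = μ_pC_ox · (W/L) = 1.824 mA/V².
In saturation I_D = ½ k_p (V_SG − |V_tp|)², so V_SG − |V_tp| = √(2 I_D / k_p) = √(2 × 2.33 / 1.824) = 1.6 V.
V_SG = 0.358 + 1.6 = 1.96 V.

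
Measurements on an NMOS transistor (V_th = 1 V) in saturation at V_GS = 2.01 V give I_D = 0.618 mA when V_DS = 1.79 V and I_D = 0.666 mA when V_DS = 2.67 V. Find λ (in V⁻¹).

With V_GS fixed, I_D ∝ (1 + λ V_DS) in saturation, so I_D2/I_D1 = (1 + λ V_DS2)/(1 + λ V_DS1).
0.666/0.618 = 1.078 = (1 + 2.67 λ)/(1 + 1.79 λ).
Solving: λ (I_D1 V_DS2 − I_D2 V_DS1) = I_D2 − I_D1, so λ = (0.666 − 0.618) / (0.618 × 2.67 − 0.666 × 1.79) = 0.048 / 0.458 = 0.105 V⁻¹.

λ = 0.105 V⁻¹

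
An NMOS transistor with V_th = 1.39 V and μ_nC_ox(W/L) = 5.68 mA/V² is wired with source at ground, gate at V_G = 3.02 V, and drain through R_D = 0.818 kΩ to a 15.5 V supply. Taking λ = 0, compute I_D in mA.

I_D = 7.55 mA

V_GS = V_G = 3.02 V, so V_ov = 3.02 − 1.39 = 1.63 V.
Assume saturation: I_D = ½ k_n V_ov² = 0.5 × 5.68 × 1.63² = 7.55 mA, giving V_DS = V_DD − I_D R_D = 15.5 − 7.55 × 0.818 = 9.33 V.
V_DS = 9.33 V ≥ V_ov = 1.63 V, confirming saturation.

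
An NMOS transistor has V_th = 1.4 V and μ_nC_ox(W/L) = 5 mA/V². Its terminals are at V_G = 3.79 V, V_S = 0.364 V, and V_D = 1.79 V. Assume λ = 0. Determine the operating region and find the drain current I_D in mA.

Triode; I_D = 9.36 mA

V_GS = V_G − V_S = 3.79 − 0.364 = 3.43 V; V_DS = V_D − V_S = 1.79 − 0.364 = 1.43 V.
V_ov = V_GS − V_th = 3.43 − 1.4 = 2.03 V.
Since V_DS = 1.43 V < V_ov = 2.03 V, the device is in the triode region.
I_D = k_n [V_ov · V_DS − ½ V_DS²] = 5 × [2.03 × 1.43 − 0.5 × 1.43²] = 9.36 mA.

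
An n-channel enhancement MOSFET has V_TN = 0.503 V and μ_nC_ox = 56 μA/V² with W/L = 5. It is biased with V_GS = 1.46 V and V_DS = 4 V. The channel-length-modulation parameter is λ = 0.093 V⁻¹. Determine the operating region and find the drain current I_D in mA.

Saturation; I_D = 0.176 mA

k_n = μ_nC_ox · (W/L) = 0.28 mA/V².
V_ov = V_GS − V_TN = 1.46 − 0.503 = 0.957 V.
Since V_DS = 4 V ≥ V_ov = 0.957 V, the device is in saturation.
I_D = ½ k_n V_ov² (1 + λ V_DS) = 0.5 × 0.28 × 0.957² × (1 + 0.093 × 4) = 0.176 mA.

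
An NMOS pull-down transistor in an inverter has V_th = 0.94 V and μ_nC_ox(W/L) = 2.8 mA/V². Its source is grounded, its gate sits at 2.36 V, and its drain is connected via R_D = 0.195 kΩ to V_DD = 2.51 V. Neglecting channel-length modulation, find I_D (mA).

V_GS = V_G = 2.36 V, so V_ov = 2.36 − 0.94 = 1.42 V.
Assume saturation: I_D = ½ k_n V_ov² = 0.5 × 2.8 × 1.42² = 2.82 mA, giving V_DS = V_DD − I_D R_D = 2.51 − 2.82 × 0.195 = 1.96 V.
V_DS = 1.96 V ≥ V_ov = 1.42 V, confirming saturation.

I_D = 2.82 mA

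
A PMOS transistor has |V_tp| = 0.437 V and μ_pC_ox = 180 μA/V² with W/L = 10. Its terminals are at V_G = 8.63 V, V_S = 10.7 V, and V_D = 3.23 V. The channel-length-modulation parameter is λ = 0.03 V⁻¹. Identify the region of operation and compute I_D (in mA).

V_SG = V_S − V_G = 10.7 − 8.63 = 2.07 V; V_SD = V_S − V_D = 10.7 − 3.23 = 7.47 V.
k_p = μ_pC_ox · (W/L) = 1.8 mA/V².
V_ov = V_SG − |V_tp| = 2.07 − 0.437 = 1.63 V.
Since V_SD = 7.47 V ≥ V_ov = 1.63 V, the device is in saturation.
I_D = ½ k_p V_ov² (1 + λ V_SD) = 0.5 × 1.8 × 1.63² × (1 + 0.03 × 7.47) = 2.94 mA.

Saturation; I_D = 2.94 mA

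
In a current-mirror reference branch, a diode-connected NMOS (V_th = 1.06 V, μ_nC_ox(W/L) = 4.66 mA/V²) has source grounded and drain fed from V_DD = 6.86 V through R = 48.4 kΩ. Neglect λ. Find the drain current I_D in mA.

I_D = 0.115 mA

With gate tied to drain, V_GS = V_DS ≥ V_GS − V_th, so the device is in saturation.
KCL at the drain: ½ k_n (V_GS − V_th)² = (V_DD − V_GS)/R.
Let x = V_GS − 1.06. Then 113 x² + x − 5.8 = 0, giving x = 0.222 V (positive root), so V_GS = 1.28 V.
I_D = (V_DD − V_GS)/R = (6.86 − 1.28) / 48.4 = 0.115 mA.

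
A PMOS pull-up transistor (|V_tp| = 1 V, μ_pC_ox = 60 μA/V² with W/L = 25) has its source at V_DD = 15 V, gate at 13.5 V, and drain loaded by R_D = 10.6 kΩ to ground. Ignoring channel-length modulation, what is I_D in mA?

V_SG = V_DD − V_G = 15 − 13.5 = 1.5 V, so V_ov = 1.5 − 1 = 0.5 V.
k_p = μ_pC_ox · (W/L) = 1.5 mA/V².
Assume saturation: I_D = ½ k_p V_ov² = 0.5 × 1.5 × 0.5² = 0.188 mA, giving V_SD = V_DD − I_D R_D = 15 − 0.188 × 10.6 = 13 V.
V_SD = 13 V ≥ V_ov = 0.5 V, confirming saturation.

I_D = 0.188 mA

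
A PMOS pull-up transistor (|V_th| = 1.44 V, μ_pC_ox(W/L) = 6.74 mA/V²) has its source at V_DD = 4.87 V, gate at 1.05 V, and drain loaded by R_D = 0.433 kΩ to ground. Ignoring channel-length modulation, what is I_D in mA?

V_SG = V_DD − V_G = 4.87 − 1.05 = 3.82 V, so V_ov = 3.82 − 1.44 = 2.38 V.
Assume saturation: I_D = ½ k_p V_ov² = 0.5 × 6.74 × 2.38² = 19.1 mA, giving V_SD = V_DD − I_D R_D = 4.87 − 19.1 × 0.433 = -3.4 V.
But -3.4 V < V_ov = 2.38 V, so the device is actually in triode.
In triode I_D = k_p[V_ov V_SD − ½ V_SD²] and I_D = (V_DD − V_SD)/R_D. Equating: 1.46 V_SD² − 7.946 V_SD + 4.87 = 0, giving V_SD = 0.704 V (the root below V_ov).
I_D = (4.87 − 0.704) / 0.433 = 9.62 mA.

I_D = 9.62 mA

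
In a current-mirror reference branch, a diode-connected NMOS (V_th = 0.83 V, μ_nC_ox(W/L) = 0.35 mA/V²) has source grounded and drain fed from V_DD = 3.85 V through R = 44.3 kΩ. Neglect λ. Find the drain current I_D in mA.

I_D = 0.0555 mA

With gate tied to drain, V_GS = V_DS ≥ V_GS − V_th, so the device is in saturation.
KCL at the drain: ½ k_n (V_GS − V_th)² = (V_DD − V_GS)/R.
Let x = V_GS − 0.83. Then 7.75 x² + x − 3.02 = 0, giving x = 0.563 V (positive root), so V_GS = 1.39 V.
I_D = (V_DD − V_GS)/R = (3.85 − 1.39) / 44.3 = 0.0555 mA.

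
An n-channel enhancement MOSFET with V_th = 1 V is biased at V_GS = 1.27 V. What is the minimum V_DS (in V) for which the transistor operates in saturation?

V_DS,sat = 0.270 V

The boundary between triode and saturation is V_DS = V_GS − V_th = V_ov.
V_ov = 1.27 − 1 = 0.27 V.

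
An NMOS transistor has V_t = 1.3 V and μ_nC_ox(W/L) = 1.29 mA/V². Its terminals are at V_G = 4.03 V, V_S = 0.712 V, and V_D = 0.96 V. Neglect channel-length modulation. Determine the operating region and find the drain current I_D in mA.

V_GS = V_G − V_S = 4.03 − 0.712 = 3.32 V; V_DS = V_D − V_S = 0.96 − 0.712 = 0.248 V.
V_ov = V_GS − V_t = 3.32 − 1.3 = 2.02 V.
Since V_DS = 0.248 V < V_ov = 2.02 V, the device is in the triode region.
I_D = k_n [V_ov · V_DS − ½ V_DS²] = 1.29 × [2.02 × 0.248 − 0.5 × 0.248²] = 0.606 mA.

Triode; I_D = 0.606 mA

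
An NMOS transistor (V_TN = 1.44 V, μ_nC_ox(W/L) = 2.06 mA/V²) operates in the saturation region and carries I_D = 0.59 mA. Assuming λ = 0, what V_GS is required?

In saturation I_D = ½ k_n (V_GS − V_TN)², so V_GS − V_TN = √(2 I_D / k_n) = √(2 × 0.59 / 2.06) = 0.757 V.
V_GS = 1.44 + 0.757 = 2.2 V.

V_GS = 2.20 V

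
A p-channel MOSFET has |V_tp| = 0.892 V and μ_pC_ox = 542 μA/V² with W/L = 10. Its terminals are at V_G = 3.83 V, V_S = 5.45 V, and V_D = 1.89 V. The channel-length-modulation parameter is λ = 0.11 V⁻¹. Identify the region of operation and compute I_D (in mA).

Saturation; I_D = 2.00 mA

V_SG = V_S − V_G = 5.45 − 3.83 = 1.62 V; V_SD = V_S − V_D = 5.45 − 1.89 = 3.56 V.
k_p = μ_pC_ox · (W/L) = 5.42 mA/V².
V_ov = V_SG − |V_tp| = 1.62 − 0.892 = 0.728 V.
Since V_SD = 3.56 V ≥ V_ov = 0.728 V, the device is in saturation.
I_D = ½ k_p V_ov² (1 + λ V_SD) = 0.5 × 5.42 × 0.728² × (1 + 0.11 × 3.56) = 2 mA.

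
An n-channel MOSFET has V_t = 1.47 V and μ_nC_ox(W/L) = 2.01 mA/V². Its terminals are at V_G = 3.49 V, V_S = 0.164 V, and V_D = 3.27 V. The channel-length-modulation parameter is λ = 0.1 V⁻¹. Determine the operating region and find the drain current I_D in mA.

V_GS = V_G − V_S = 3.49 − 0.164 = 3.33 V; V_DS = V_D − V_S = 3.27 − 0.164 = 3.11 V.
V_ov = V_GS − V_t = 3.33 − 1.47 = 1.86 V.
Since V_DS = 3.11 V ≥ V_ov = 1.86 V, the device is in saturation.
I_D = ½ k_n V_ov² (1 + λ V_DS) = 0.5 × 2.01 × 1.86² × (1 + 0.1 × 3.11) = 4.54 mA.

Saturation; I_D = 4.54 mA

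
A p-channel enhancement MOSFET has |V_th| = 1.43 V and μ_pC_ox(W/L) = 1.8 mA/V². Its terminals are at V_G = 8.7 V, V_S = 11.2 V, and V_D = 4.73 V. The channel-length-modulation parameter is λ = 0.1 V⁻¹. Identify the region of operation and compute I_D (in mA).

Saturation; I_D = 1.70 mA

V_SG = V_S − V_G = 11.2 − 8.7 = 2.5 V; V_SD = V_S − V_D = 11.2 − 4.73 = 6.47 V.
V_ov = V_SG − |V_th| = 2.5 − 1.43 = 1.07 V.
Since V_SD = 6.47 V ≥ V_ov = 1.07 V, the device is in saturation.
I_D = ½ k_p V_ov² (1 + λ V_SD) = 0.5 × 1.8 × 1.07² × (1 + 0.1 × 6.47) = 1.7 mA.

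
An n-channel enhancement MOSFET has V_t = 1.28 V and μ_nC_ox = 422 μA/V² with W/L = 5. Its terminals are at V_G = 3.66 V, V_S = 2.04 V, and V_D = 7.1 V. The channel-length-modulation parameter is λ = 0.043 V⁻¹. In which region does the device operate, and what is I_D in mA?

Saturation; I_D = 0.148 mA

V_GS = V_G − V_S = 3.66 − 2.04 = 1.62 V; V_DS = V_D − V_S = 7.1 − 2.04 = 5.06 V.
k_n = μ_nC_ox · (W/L) = 2.11 mA/V².
V_ov = V_GS − V_t = 1.62 − 1.28 = 0.34 V.
Since V_DS = 5.06 V ≥ V_ov = 0.34 V, the device is in saturation.
I_D = ½ k_n V_ov² (1 + λ V_DS) = 0.5 × 2.11 × 0.34² × (1 + 0.043 × 5.06) = 0.148 mA.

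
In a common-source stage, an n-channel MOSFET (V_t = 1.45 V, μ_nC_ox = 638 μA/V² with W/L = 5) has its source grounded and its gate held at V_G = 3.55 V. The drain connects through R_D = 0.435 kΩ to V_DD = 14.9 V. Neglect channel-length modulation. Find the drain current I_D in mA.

I_D = 7.03 mA

V_GS = V_G = 3.55 V, so V_ov = 3.55 − 1.45 = 2.1 V.
k_n = μ_nC_ox · (W/L) = 3.19 mA/V².
Assume saturation: I_D = ½ k_n V_ov² = 0.5 × 3.19 × 2.1² = 7.03 mA, giving V_DS = V_DD − I_D R_D = 14.9 − 7.03 × 0.435 = 11.8 V.
V_DS = 11.8 V ≥ V_ov = 2.1 V, confirming saturation.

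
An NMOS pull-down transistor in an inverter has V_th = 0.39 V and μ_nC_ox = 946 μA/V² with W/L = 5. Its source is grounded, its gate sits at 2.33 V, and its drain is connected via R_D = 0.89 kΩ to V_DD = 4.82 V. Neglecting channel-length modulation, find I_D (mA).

V_GS = V_G = 2.33 V, so V_ov = 2.33 − 0.39 = 1.94 V.
k_n = μ_nC_ox · (W/L) = 4.73 mA/V².
Assume saturation: I_D = ½ k_n V_ov² = 0.5 × 4.73 × 1.94² = 8.9 mA, giving V_DS = V_DD − I_D R_D = 4.82 − 8.9 × 0.89 = -3.1 V.
But -3.1 V < V_ov = 1.94 V, so the device is actually in triode.
In triode I_D = k_n[V_ov V_DS − ½ V_DS²] and I_D = (V_DD − V_DS)/R_D. Equating: 2.1 V_DS² − 9.167 V_DS + 4.82 = 0, giving V_DS = 0.612 V (the root below V_ov).
I_D = (4.82 − 0.612) / 0.89 = 4.73 mA.

I_D = 4.73 mA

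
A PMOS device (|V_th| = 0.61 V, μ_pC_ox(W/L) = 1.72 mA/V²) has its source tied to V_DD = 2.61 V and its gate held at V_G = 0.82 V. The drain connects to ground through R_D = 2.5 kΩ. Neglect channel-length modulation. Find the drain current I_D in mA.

I_D = 0.833 mA

V_SG = V_DD − V_G = 2.61 − 0.82 = 1.79 V, so V_ov = 1.79 − 0.61 = 1.18 V.
Assume saturation: I_D = ½ k_p V_ov² = 0.5 × 1.72 × 1.18² = 1.2 mA, giving V_SD = V_DD − I_D R_D = 2.61 − 1.2 × 2.5 = -0.384 V.
But -0.384 V < V_ov = 1.18 V, so the device is actually in triode.
In triode I_D = k_p[V_ov V_SD − ½ V_SD²] and I_D = (V_DD − V_SD)/R_D. Equating: 2.15 V_SD² − 6.074 V_SD + 2.61 = 0, giving V_SD = 0.529 V (the root below V_ov).
I_D = (2.61 − 0.529) / 2.5 = 0.833 mA.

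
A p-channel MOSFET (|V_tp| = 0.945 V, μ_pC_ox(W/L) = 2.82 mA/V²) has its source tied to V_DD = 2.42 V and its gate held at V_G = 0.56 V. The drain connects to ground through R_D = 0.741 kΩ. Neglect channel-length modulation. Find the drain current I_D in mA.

V_SG = V_DD − V_G = 2.42 − 0.56 = 1.86 V, so V_ov = 1.86 − 0.945 = 0.915 V.
Assume saturation: I_D = ½ k_p V_ov² = 0.5 × 2.82 × 0.915² = 1.18 mA, giving V_SD = V_DD − I_D R_D = 2.42 − 1.18 × 0.741 = 1.55 V.
V_SD = 1.55 V ≥ V_ov = 0.915 V, confirming saturation.

I_D = 1.18 mA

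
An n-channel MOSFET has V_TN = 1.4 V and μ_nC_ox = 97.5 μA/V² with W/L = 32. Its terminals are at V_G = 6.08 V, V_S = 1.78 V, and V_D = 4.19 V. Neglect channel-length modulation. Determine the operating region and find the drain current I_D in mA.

Triode; I_D = 12.7 mA

V_GS = V_G − V_S = 6.08 − 1.78 = 4.3 V; V_DS = V_D − V_S = 4.19 − 1.78 = 2.41 V.
k_n = μ_nC_ox · (W/L) = 3.12 mA/V².
V_ov = V_GS − V_TN = 4.3 − 1.4 = 2.9 V.
Since V_DS = 2.41 V < V_ov = 2.9 V, the device is in the triode region.
I_D = k_n [V_ov · V_DS − ½ V_DS²] = 3.12 × [2.9 × 2.41 − 0.5 × 2.41²] = 12.7 mA.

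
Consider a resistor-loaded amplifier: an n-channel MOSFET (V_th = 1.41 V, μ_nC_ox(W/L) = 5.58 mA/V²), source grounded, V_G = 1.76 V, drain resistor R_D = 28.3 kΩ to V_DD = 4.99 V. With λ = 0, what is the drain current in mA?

I_D = 0.173 mA

V_GS = V_G = 1.76 V, so V_ov = 1.76 − 1.41 = 0.35 V.
Assume saturation: I_D = ½ k_n V_ov² = 0.5 × 5.58 × 0.35² = 0.342 mA, giving V_DS = V_DD − I_D R_D = 4.99 − 0.342 × 28.3 = -4.68 V.
But -4.68 V < V_ov = 0.35 V, so the device is actually in triode.
In triode I_D = k_n[V_ov V_DS − ½ V_DS²] and I_D = (V_DD − V_DS)/R_D. Equating: 79 V_DS² − 56.27 V_DS + 4.99 = 0, giving V_DS = 0.104 V (the root below V_ov).
I_D = (4.99 − 0.104) / 28.3 = 0.173 mA.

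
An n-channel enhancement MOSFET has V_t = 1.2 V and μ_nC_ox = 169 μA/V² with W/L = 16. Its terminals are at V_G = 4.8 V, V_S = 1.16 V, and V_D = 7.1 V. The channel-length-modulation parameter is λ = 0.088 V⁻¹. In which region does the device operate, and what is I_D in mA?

V_GS = V_G − V_S = 4.8 − 1.16 = 3.64 V; V_DS = V_D − V_S = 7.1 − 1.16 = 5.94 V.
k_n = μ_nC_ox · (W/L) = 2.704 mA/V².
V_ov = V_GS − V_t = 3.64 − 1.2 = 2.44 V.
Since V_DS = 5.94 V ≥ V_ov = 2.44 V, the device is in saturation.
I_D = ½ k_n V_ov² (1 + λ V_DS) = 0.5 × 2.704 × 2.44² × (1 + 0.088 × 5.94) = 12.3 mA.

Saturation; I_D = 12.3 mA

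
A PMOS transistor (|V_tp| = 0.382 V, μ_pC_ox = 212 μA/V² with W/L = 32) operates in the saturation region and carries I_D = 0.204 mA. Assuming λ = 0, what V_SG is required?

k_p = μ_pC_ox · (W/L) = 6.784 mA/V².
In saturation I_D = ½ k_p (V_SG − |V_tp|)², so V_SG − |V_tp| = √(2 I_D / k_p) = √(2 × 0.204 / 6.784) = 0.245 V.
V_SG = 0.382 + 0.245 = 0.627 V.

V_SG = 0.627 V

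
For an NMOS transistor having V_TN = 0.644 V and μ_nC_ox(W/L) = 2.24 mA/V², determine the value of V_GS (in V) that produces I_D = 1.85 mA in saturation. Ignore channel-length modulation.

In saturation I_D = ½ k_n (V_GS − V_TN)², so V_GS − V_TN = √(2 I_D / k_n) = √(2 × 1.85 / 2.24) = 1.29 V.
V_GS = 0.644 + 1.29 = 1.93 V.

V_GS = 1.93 V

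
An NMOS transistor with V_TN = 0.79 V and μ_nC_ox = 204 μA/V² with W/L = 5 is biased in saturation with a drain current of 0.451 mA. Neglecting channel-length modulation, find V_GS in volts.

k_n = μ_nC_ox · (W/L) = 1.02 mA/V².
In saturation I_D = ½ k_n (V_GS − V_TN)², so V_GS − V_TN = √(2 I_D / k_n) = √(2 × 0.451 / 1.02) = 0.94 V.
V_GS = 0.79 + 0.94 = 1.73 V.

V_GS = 1.73 V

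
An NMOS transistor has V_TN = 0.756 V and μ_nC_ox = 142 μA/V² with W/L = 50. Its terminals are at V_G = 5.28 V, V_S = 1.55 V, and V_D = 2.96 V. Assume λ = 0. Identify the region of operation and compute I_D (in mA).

V_GS = V_G − V_S = 5.28 − 1.55 = 3.73 V; V_DS = V_D − V_S = 2.96 − 1.55 = 1.41 V.
k_n = μ_nC_ox · (W/L) = 7.1 mA/V².
V_ov = V_GS − V_TN = 3.73 − 0.756 = 2.97 V.
Since V_DS = 1.41 V < V_ov = 2.97 V, the device is in the triode region.
I_D = k_n [V_ov · V_DS − ½ V_DS²] = 7.1 × [2.97 × 1.41 − 0.5 × 1.41²] = 22.7 mA.

Triode; I_D = 22.7 mA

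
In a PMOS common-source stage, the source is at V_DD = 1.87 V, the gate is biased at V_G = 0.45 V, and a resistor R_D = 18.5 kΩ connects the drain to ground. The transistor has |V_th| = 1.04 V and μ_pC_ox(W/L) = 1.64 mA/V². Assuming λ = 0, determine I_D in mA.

V_SG = V_DD − V_G = 1.87 − 0.45 = 1.42 V, so V_ov = 1.42 − 1.04 = 0.38 V.
Assume saturation: I_D = ½ k_p V_ov² = 0.5 × 1.64 × 0.38² = 0.118 mA, giving V_SD = V_DD − I_D R_D = 1.87 − 0.118 × 18.5 = -0.321 V.
But -0.321 V < V_ov = 0.38 V, so the device is actually in triode.
In triode I_D = k_p[V_ov V_SD − ½ V_SD²] and I_D = (V_DD − V_SD)/R_D. Equating: 15.2 V_SD² − 12.53 V_SD + 1.87 = 0, giving V_SD = 0.196 V (the root below V_ov).
I_D = (1.87 − 0.196) / 18.5 = 0.0905 mA.

I_D = 0.0905 mA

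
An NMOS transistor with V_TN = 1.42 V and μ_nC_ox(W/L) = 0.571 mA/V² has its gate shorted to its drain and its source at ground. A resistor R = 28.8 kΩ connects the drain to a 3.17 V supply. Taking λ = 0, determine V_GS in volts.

With gate tied to drain, V_GS = V_DS ≥ V_GS − V_TN, so the device is in saturation.
KCL at the drain: ½ k_n (V_GS − V_TN)² = (V_DD − V_GS)/R.
Let x = V_GS − 1.42. Then 8.22 x² + x − 1.75 = 0, giving x = 0.405 V (positive root), so V_GS = 1.82 V.
I_D = (V_DD − V_GS)/R = (3.17 − 1.82) / 28.8 = 0.0467 mA.

V_GS = 1.82 V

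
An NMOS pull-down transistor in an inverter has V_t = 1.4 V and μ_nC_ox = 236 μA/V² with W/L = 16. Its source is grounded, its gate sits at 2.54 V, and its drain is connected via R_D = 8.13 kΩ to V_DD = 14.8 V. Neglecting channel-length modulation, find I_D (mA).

I_D = 1.76 mA

V_GS = V_G = 2.54 V, so V_ov = 2.54 − 1.4 = 1.14 V.
k_n = μ_nC_ox · (W/L) = 3.776 mA/V².
Assume saturation: I_D = ½ k_n V_ov² = 0.5 × 3.776 × 1.14² = 2.45 mA, giving V_DS = V_DD − I_D R_D = 14.8 − 2.45 × 8.13 = -5.15 V.
But -5.15 V < V_ov = 1.14 V, so the device is actually in triode.
In triode I_D = k_n[V_ov V_DS − ½ V_DS²] and I_D = (V_DD − V_DS)/R_D. Equating: 15.3 V_DS² − 36 V_DS + 14.8 = 0, giving V_DS = 0.532 V (the root below V_ov).
I_D = (14.8 − 0.532) / 8.13 = 1.76 mA.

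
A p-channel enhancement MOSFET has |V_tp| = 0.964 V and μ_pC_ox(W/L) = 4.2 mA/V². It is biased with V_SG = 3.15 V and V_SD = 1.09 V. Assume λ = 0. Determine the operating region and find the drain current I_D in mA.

Triode; I_D = 7.51 mA

V_ov = V_SG − |V_tp| = 3.15 − 0.964 = 2.19 V.
Since V_SD = 1.09 V < V_ov = 2.19 V, the device is in the triode region.
I_D = k_p [V_ov · V_SD − ½ V_SD²] = 4.2 × [2.19 × 1.09 − 0.5 × 1.09²] = 7.51 mA.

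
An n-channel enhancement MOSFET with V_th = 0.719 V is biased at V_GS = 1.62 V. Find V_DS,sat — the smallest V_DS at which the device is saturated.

V_DS,sat = 0.901 V

The boundary between triode and saturation is V_DS = V_GS − V_th = V_ov.
V_ov = 1.62 − 0.719 = 0.901 V.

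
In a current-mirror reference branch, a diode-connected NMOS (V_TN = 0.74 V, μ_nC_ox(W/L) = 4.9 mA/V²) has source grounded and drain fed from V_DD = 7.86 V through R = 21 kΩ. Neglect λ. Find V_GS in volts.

With gate tied to drain, V_GS = V_DS ≥ V_GS − V_TN, so the device is in saturation.
KCL at the drain: ½ k_n (V_GS − V_TN)² = (V_DD − V_GS)/R.
Let x = V_GS − 0.74. Then 51.5 x² + x − 7.12 = 0, giving x = 0.362 V (positive root), so V_GS = 1.1 V.
I_D = (V_DD − V_GS)/R = (7.86 − 1.1) / 21 = 0.322 mA.

V_GS = 1.10 V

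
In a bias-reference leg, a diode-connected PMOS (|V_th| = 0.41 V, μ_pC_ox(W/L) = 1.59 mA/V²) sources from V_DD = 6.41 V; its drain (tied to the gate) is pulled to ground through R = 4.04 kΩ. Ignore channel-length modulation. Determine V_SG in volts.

With gate tied to drain, V_SG = V_SD ≥ V_SG − |V_th|, so the device is in saturation.
KCL at the drain: ½ k_p (V_SG − |V_th|)² = (V_DD − V_SG)/R.
Let x = V_SG − 0.41. Then 3.21 x² + x − 6 = 0, giving x = 1.22 V (positive root), so V_SG = 1.63 V.
I_D = (V_DD − V_SG)/R = (6.41 − 1.63) / 4.04 = 1.18 mA.

V_SG = 1.63 V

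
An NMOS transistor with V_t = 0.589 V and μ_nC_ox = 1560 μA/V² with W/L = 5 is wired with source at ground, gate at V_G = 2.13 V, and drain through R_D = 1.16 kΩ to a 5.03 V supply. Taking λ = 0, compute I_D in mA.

V_GS = V_G = 2.13 V, so V_ov = 2.13 − 0.589 = 1.54 V.
k_n = μ_nC_ox · (W/L) = 7.8 mA/V².
Assume saturation: I_D = ½ k_n V_ov² = 0.5 × 7.8 × 1.54² = 9.26 mA, giving V_DS = V_DD − I_D R_D = 5.03 − 9.26 × 1.16 = -5.71 V.
But -5.71 V < V_ov = 1.54 V, so the device is actually in triode.
In triode I_D = k_n[V_ov V_DS − ½ V_DS²] and I_D = (V_DD − V_DS)/R_D. Equating: 4.52 V_DS² − 14.94 V_DS + 5.03 = 0, giving V_DS = 0.38 V (the root below V_ov).
I_D = (5.03 − 0.38) / 1.16 = 4.01 mA.

I_D = 4.01 mA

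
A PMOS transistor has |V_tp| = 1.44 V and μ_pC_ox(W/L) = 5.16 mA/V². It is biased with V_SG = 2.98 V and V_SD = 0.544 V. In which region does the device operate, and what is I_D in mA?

V_ov = V_SG − |V_tp| = 2.98 − 1.44 = 1.54 V.
Since V_SD = 0.544 V < V_ov = 1.54 V, the device is in the triode region.
I_D = k_p [V_ov · V_SD − ½ V_SD²] = 5.16 × [1.54 × 0.544 − 0.5 × 0.544²] = 3.56 mA.

Triode; I_D = 3.56 mA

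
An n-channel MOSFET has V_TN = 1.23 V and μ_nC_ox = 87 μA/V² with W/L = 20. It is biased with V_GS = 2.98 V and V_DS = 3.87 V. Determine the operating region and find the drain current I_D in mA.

k_n = μ_nC_ox · (W/L) = 1.74 mA/V².
V_ov = V_GS − V_TN = 2.98 − 1.23 = 1.75 V.
Since V_DS = 3.87 V ≥ V_ov = 1.75 V, the device is in saturation.
I_D = ½ k_n V_ov² = 0.5 × 1.74 × 1.75² = 2.66 mA.

Saturation; I_D = 2.66 mA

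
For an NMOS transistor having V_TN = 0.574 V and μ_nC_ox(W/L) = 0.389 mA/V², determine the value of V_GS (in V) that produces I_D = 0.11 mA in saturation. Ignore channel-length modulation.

In saturation I_D = ½ k_n (V_GS − V_TN)², so V_GS − V_TN = √(2 I_D / k_n) = √(2 × 0.11 / 0.389) = 0.752 V.
V_GS = 0.574 + 0.752 = 1.33 V.

V_GS = 1.33 V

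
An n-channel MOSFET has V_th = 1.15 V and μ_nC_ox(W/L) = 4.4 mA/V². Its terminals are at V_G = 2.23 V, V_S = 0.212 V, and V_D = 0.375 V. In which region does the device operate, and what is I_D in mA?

Triode; I_D = 0.564 mA

V_GS = V_G − V_S = 2.23 − 0.212 = 2.02 V; V_DS = V_D − V_S = 0.375 − 0.212 = 0.163 V.
V_ov = V_GS − V_th = 2.02 − 1.15 = 0.868 V.
Since V_DS = 0.163 V < V_ov = 0.868 V, the device is in the triode region.
I_D = k_n [V_ov · V_DS − ½ V_DS²] = 4.4 × [0.868 × 0.163 − 0.5 × 0.163²] = 0.564 mA.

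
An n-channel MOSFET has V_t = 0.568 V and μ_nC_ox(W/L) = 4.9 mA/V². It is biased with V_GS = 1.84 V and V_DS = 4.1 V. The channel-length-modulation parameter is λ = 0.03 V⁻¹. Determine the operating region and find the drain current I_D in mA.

V_ov = V_GS − V_t = 1.84 − 0.568 = 1.27 V.
Since V_DS = 4.1 V ≥ V_ov = 1.27 V, the device is in saturation.
I_D = ½ k_n V_ov² (1 + λ V_DS) = 0.5 × 4.9 × 1.27² × (1 + 0.03 × 4.1) = 4.45 mA.

Saturation; I_D = 4.45 mA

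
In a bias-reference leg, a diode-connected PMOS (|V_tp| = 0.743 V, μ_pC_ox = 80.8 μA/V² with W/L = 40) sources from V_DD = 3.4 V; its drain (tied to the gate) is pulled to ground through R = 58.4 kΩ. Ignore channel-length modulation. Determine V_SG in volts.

V_SG = 0.906 V

With gate tied to drain, V_SG = V_SD ≥ V_SG − |V_tp|, so the device is in saturation.
k_p = μ_pC_ox · (W/L) = 3.232 mA/V².
KCL at the drain: ½ k_p (V_SG − |V_tp|)² = (V_DD − V_SG)/R.
Let x = V_SG − 0.743. Then 94.4 x² + x − 2.657 = 0, giving x = 0.163 V (positive root), so V_SG = 0.906 V.
I_D = (V_DD − V_SG)/R = (3.4 − 0.906) / 58.4 = 0.0427 mA.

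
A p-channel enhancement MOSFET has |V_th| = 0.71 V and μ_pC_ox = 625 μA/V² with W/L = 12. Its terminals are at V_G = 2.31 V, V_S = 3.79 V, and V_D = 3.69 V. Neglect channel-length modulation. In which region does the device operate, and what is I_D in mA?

Triode; I_D = 0.540 mA

V_SG = V_S − V_G = 3.79 − 2.31 = 1.48 V; V_SD = V_S − V_D = 3.79 − 3.69 = 0.1 V.
k_p = μ_pC_ox · (W/L) = 7.5 mA/V².
V_ov = V_SG − |V_th| = 1.48 − 0.71 = 0.77 V.
Since V_SD = 0.1 V < V_ov = 0.77 V, the device is in the triode region.
I_D = k_p [V_ov · V_SD − ½ V_SD²] = 7.5 × [0.77 × 0.1 − 0.5 × 0.1²] = 0.54 mA.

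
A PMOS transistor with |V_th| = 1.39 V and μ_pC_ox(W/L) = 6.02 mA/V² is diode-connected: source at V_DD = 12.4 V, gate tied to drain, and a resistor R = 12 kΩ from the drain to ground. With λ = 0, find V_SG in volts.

With gate tied to drain, V_SG = V_SD ≥ V_SG − |V_th|, so the device is in saturation.
KCL at the drain: ½ k_p (V_SG − |V_th|)² = (V_DD − V_SG)/R.
Let x = V_SG − 1.39. Then 36.1 x² + x − 11.01 = 0, giving x = 0.538 V (positive root), so V_SG = 1.93 V.
I_D = (V_DD − V_SG)/R = (12.4 − 1.93) / 12 = 0.873 mA.

V_SG = 1.93 V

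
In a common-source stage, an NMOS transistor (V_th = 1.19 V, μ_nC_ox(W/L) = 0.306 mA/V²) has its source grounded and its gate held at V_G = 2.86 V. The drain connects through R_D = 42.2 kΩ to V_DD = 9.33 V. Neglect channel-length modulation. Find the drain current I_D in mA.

I_D = 0.210 mA

V_GS = V_G = 2.86 V, so V_ov = 2.86 − 1.19 = 1.67 V.
Assume saturation: I_D = ½ k_n V_ov² = 0.5 × 0.306 × 1.67² = 0.427 mA, giving V_DS = V_DD − I_D R_D = 9.33 − 0.427 × 42.2 = -8.68 V.
But -8.68 V < V_ov = 1.67 V, so the device is actually in triode.
In triode I_D = k_n[V_ov V_DS − ½ V_DS²] and I_D = (V_DD − V_DS)/R_D. Equating: 6.46 V_DS² − 22.57 V_DS + 9.33 = 0, giving V_DS = 0.479 V (the root below V_ov).
I_D = (9.33 − 0.479) / 42.2 = 0.21 mA.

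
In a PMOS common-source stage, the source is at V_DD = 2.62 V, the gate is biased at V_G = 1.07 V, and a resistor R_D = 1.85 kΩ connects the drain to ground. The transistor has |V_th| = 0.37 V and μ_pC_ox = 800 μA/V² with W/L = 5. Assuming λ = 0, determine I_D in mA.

I_D = 1.25 mA

V_SG = V_DD − V_G = 2.62 − 1.07 = 1.55 V, so V_ov = 1.55 − 0.37 = 1.18 V.
k_p = μ_pC_ox · (W/L) = 4 mA/V².
Assume saturation: I_D = ½ k_p V_ov² = 0.5 × 4 × 1.18² = 2.78 mA, giving V_SD = V_DD − I_D R_D = 2.62 − 2.78 × 1.85 = -2.53 V.
But -2.53 V < V_ov = 1.18 V, so the device is actually in triode.
In triode I_D = k_p[V_ov V_SD − ½ V_SD²] and I_D = (V_DD − V_SD)/R_D. Equating: 3.7 V_SD² − 9.732 V_SD + 2.62 = 0, giving V_SD = 0.304 V (the root below V_ov).
I_D = (2.62 − 0.304) / 1.85 = 1.25 mA.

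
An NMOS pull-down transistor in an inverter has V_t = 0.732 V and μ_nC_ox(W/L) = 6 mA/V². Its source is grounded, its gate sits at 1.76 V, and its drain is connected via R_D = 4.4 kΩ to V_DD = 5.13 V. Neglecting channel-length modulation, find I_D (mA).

I_D = 1.12 mA

V_GS = V_G = 1.76 V, so V_ov = 1.76 − 0.732 = 1.03 V.
Assume saturation: I_D = ½ k_n V_ov² = 0.5 × 6 × 1.03² = 3.17 mA, giving V_DS = V_DD − I_D R_D = 5.13 − 3.17 × 4.4 = -8.82 V.
But -8.82 V < V_ov = 1.03 V, so the device is actually in triode.
In triode I_D = k_n[V_ov V_DS − ½ V_DS²] and I_D = (V_DD − V_DS)/R_D. Equating: 13.2 V_DS² − 28.14 V_DS + 5.13 = 0, giving V_DS = 0.201 V (the root below V_ov).
I_D = (5.13 − 0.201) / 4.4 = 1.12 mA.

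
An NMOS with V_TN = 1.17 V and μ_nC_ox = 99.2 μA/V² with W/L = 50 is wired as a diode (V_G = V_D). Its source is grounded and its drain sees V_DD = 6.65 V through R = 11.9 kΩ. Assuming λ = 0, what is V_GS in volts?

V_GS = 1.58 V

With gate tied to drain, V_GS = V_DS ≥ V_GS − V_TN, so the device is in saturation.
k_n = μ_nC_ox · (W/L) = 4.96 mA/V².
KCL at the drain: ½ k_n (V_GS − V_TN)² = (V_DD − V_GS)/R.
Let x = V_GS − 1.17. Then 29.5 x² + x − 5.48 = 0, giving x = 0.414 V (positive root), so V_GS = 1.58 V.
I_D = (V_DD − V_GS)/R = (6.65 − 1.58) / 11.9 = 0.426 mA.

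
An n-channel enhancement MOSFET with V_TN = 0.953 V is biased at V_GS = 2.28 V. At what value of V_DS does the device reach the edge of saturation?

The boundary between triode and saturation is V_DS = V_GS − V_TN = V_ov.
V_ov = 2.28 − 0.953 = 1.33 V.

V_DS,sat = 1.33 V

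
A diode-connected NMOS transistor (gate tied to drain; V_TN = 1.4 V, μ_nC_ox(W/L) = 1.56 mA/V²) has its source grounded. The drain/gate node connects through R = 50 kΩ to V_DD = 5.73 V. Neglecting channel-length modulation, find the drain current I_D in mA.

I_D = 0.0802 mA

With gate tied to drain, V_GS = V_DS ≥ V_GS − V_TN, so the device is in saturation.
KCL at the drain: ½ k_n (V_GS − V_TN)² = (V_DD − V_GS)/R.
Let x = V_GS − 1.4. Then 39 x² + x − 4.33 = 0, giving x = 0.321 V (positive root), so V_GS = 1.72 V.
I_D = (V_DD − V_GS)/R = (5.73 − 1.72) / 50 = 0.0802 mA.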